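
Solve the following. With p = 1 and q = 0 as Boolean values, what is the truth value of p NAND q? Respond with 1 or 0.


p = 1, q = 0
Operation: p NAND q
Evaluate: 1 NAND 0 = 1

1


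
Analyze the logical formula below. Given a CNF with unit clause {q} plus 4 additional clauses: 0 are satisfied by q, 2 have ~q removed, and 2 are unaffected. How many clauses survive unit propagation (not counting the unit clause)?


Satisfied (removed): 0
Shortened (remain): 2
Unchanged (remain): 2
Remaining = 2 + 2 = 4

4


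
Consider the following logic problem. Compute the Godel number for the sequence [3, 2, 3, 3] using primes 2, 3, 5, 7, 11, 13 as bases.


Encode each element as an exponent of the corresponding prime:
  2^3 = 8
  3^2 = 9
  5^3 = 125
  7^3 = 343
Product = 8 * 9 * 125 * 343 = 3087000

3087000


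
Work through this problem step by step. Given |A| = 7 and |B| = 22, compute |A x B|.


The Cartesian product A x B contains all ordered pairs (a, b).
|A x B| = |A| * |B| = 7 * 22 = 154

154


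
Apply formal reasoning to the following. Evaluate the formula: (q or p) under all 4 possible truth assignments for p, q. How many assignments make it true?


Check all 4 assignments:
p=0, q=0: 0
p=0, q=1: 1
p=1, q=0: 1
p=1, q=1: 1
Count of True = 3

3


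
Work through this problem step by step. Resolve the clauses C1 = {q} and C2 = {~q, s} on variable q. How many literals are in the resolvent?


Remove q from C1 and ~q from C2.
C1 remainder: {}
C2 remainder: {s}
Union (resolvent): {s}
Resolvent has 1 literal(s).

1


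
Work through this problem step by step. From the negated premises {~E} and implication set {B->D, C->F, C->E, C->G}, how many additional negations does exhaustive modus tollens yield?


Initial negated facts: {~E}
Apply modus tollens to closure:
  ~E and C->E  =>  ~C
Final negated: {~C, ~E}
New negations: {~C}
Count = 1

1


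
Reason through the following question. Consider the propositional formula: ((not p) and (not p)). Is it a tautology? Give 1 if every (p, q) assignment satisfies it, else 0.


Check all 4 assignments:
p=0, q=0: 1
p=0, q=1: 1
p=1, q=0: 0
p=1, q=1: 0
Satisfying count = 2/4.
Tautology iff count = 4: no.

0


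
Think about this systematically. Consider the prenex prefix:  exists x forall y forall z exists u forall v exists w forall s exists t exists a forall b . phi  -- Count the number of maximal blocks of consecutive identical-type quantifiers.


Quantifier-type sequence: E A A E A E A E E A  (A=forall, E=exists)
Group into maximal same-type runs:
  Ex1 | Ax2 | Ex1 | Ax1 | Ex1 | Ax1 | Ex2 | Ax1
Number of blocks = 8

8


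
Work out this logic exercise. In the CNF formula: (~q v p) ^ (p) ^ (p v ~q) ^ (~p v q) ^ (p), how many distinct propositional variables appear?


Identify each variable that appears in the formula.
Variables found: p, q
Count = 2

2


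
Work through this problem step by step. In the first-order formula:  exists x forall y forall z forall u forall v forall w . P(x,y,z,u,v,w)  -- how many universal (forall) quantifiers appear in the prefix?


Quantifier prefix: exists x forall y forall z forall u forall v forall w
Mark each quantifier type:
  E U U U U U
Universal count = 5, Existential count = 1
Asked for universal (forall) quantifiers: 5

5


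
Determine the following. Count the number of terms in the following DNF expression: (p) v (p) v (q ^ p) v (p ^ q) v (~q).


A DNF formula is a disjunction of terms (conjunctions).
Terms are separated by v.
Counting the disjuncts: 5 terms.

5


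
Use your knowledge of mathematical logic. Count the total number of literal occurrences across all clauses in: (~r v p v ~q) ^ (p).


Counting literals in each clause:
Clause 1: 3 literal(s)
Clause 2: 1 literal(s)
Total = 4

4


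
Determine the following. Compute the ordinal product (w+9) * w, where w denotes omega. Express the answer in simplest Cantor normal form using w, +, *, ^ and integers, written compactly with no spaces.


Compute (w+9) * w.
Ordinal * is associative and left-distributive over +, but NOT commutative; for finite n>1, n*w = w but w*n stays w*n.
(w+9) * w = sup{(w+9)*k : k<w} = sup{w*k+9} = w^2 (the +9 tail is absorbed in the limit).
Result = w^2

w^2


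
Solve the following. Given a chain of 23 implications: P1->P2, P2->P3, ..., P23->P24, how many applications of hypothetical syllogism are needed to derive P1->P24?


With 23 implications in a chain connecting 24 propositions:
P1->P2, P2->P3, ..., P23->P24
Steps needed = (number of implications) - 1 = 23 - 1 = 22

22


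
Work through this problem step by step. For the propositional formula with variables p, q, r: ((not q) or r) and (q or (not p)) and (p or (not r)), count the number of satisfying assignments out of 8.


Evaluate all 8 assignments for p, q, r:
p=0, q=0, r=0: 1
p=0, q=0, r=1: 0
p=0, q=1, r=0: 0
p=0, q=1, r=1: 0
p=1, q=0, r=0: 0
p=1, q=0, r=1: 0
p=1, q=1, r=0: 0
p=1, q=1, r=1: 1
Satisfying count = 2

2


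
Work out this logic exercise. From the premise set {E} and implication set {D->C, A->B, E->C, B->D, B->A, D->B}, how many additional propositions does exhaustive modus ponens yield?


Initial facts: {E}
Apply modus ponens to closure:
  E and E->C  =>  C
Final known: {C, E}
New propositions: {C}
Count = 1

1


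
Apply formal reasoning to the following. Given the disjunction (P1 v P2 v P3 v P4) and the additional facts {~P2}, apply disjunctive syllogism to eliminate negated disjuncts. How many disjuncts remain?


Original disjuncts (4): P1, P2, P3, P4
Negated (eliminate): ~P2
Remaining disjuncts: P1, P3, P4
Count = 4 - 1 = 3

3


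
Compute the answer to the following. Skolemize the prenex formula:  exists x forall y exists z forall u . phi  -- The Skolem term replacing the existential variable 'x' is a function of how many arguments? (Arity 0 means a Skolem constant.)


Quantifier prefix: exists x forall y exists z forall u
'x' is existentially quantified at position 1.
No universal quantifiers precede it.
Skolem function arity = 0 (a Skolem constant)

0


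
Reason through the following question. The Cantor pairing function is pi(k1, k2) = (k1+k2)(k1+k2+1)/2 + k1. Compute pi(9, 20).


k1 + k2 = 29
(k1+k2)(k1+k2+1)/2 = 29 * 30 / 2 = 435
pi = 435 + 9 = 444

444


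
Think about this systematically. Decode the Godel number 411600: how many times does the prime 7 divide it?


Factorize 411600 by dividing by 7 repeatedly.
Division steps: 7 divides 411600 exactly 3 time(s).
Exponent of 7 = 3

3


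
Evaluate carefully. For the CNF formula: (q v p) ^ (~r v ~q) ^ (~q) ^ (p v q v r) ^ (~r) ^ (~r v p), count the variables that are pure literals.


Check each variable for pure literal status:
p: pure positive
q: mixed (not pure)
r: mixed (not pure)
Pure literal count = 1

1


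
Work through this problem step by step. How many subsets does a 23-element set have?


The power set of a set with n elements has 2^n elements.
|P(S)| = 2^23 = 8388608

8388608


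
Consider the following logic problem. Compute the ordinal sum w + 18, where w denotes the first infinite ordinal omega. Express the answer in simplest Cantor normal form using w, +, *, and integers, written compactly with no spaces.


Compute w + 18.
Ordinal + is associative but NOT commutative; for finite n>0, n + w = w but w + n stays w+n.
w + 18 is already in normal form (a successor ordinal beyond w).
Result = w+18

w+18


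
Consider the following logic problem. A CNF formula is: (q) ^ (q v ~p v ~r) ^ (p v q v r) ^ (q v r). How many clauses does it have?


A CNF formula is a conjunction of clauses.
Clauses are separated by ^.
Counting the conjuncts: 4 clauses.

4


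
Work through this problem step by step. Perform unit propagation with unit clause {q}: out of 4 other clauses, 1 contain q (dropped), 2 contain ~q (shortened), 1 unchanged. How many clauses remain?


Satisfied (removed): 1
Shortened (remain): 2
Unchanged (remain): 1
Remaining = 2 + 1 = 3

3


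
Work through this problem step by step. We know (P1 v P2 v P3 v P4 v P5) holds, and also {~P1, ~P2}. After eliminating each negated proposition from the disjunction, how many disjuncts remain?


Original disjuncts (5): P1, P2, P3, P4, P5
Negated (eliminate): ~P1, ~P2
Remaining disjuncts: P3, P4, P5
Count = 5 - 2 = 3

3


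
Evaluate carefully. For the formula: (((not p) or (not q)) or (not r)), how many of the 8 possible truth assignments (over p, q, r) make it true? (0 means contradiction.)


Check all 8 assignments:
p=0, q=0, r=0: 1
p=0, q=0, r=1: 1
p=0, q=1, r=0: 1
p=0, q=1, r=1: 1
p=1, q=0, r=0: 1
p=1, q=0, r=1: 1
p=1, q=1, r=0: 1
p=1, q=1, r=1: 0
Count of True = 7

7


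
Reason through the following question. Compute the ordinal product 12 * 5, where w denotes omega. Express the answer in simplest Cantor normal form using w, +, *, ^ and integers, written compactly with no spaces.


Compute 12 * 5.
Ordinal * is associative and left-distributive over +, but NOT commutative; for finite n>1, n*w = w but w*n stays w*n.
Both finite; ordinal * agrees with natural *: 12 * 5 = 60.
Result = 60

60


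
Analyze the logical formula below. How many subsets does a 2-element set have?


The power set of a set with n elements has 2^n elements.
|P(S)| = 2^2 = 4

4


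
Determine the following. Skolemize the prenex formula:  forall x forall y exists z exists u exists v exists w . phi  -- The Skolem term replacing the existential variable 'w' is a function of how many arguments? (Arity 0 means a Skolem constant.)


Quantifier prefix: forall x forall y exists z exists u exists v exists w
'w' is existentially quantified at position 6.
Universal variables preceding it: x, y
Skolem function arity = 2

2


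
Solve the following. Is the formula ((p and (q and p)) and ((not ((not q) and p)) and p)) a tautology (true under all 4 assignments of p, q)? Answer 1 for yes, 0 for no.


Check all 4 assignments:
p=0, q=0: 0
p=0, q=1: 0
p=1, q=0: 0
p=1, q=1: 1
Satisfying count = 1/4.
Tautology iff count = 4: no.

0


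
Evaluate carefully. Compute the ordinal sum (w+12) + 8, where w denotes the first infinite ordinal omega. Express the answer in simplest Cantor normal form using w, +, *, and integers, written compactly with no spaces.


Compute (w+12) + 8.
Ordinal + is associative but NOT commutative; for finite n>0, n + w = w but w + n stays w+n.
By associativity: (w+12) + 8 = w + (12+8) = w+20.
Result = w+20

w+20


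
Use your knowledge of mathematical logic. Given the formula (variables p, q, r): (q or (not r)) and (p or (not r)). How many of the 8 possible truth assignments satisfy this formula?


Evaluate all 8 assignments for p, q, r:
p=0, q=0, r=0: 1
p=0, q=0, r=1: 0
p=0, q=1, r=0: 1
p=0, q=1, r=1: 0
p=1, q=0, r=0: 1
p=1, q=0, r=1: 0
p=1, q=1, r=0: 1
p=1, q=1, r=1: 1
Satisfying count = 5

5


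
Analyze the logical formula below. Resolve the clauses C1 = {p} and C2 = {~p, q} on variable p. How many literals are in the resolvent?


Remove p from C1 and ~p from C2.
C1 remainder: {}
C2 remainder: {q}
Union (resolvent): {q}
Resolvent has 1 literal(s).

1


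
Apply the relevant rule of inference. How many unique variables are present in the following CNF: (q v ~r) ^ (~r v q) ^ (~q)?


Identify each variable that appears in the formula.
Variables found: q, r
Count = 2

2


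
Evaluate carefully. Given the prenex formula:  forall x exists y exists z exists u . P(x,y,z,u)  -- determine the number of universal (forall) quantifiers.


Quantifier prefix: forall x exists y exists z exists u
Mark each quantifier type:
  U E E E
Universal count = 1, Existential count = 3
Asked for universal (forall) quantifiers: 1

1


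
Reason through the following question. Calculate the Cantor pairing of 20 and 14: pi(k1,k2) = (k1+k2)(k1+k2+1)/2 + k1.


k1 + k2 = 34
(k1+k2)(k1+k2+1)/2 = 34 * 35 / 2 = 595
pi = 595 + 20 = 615

615


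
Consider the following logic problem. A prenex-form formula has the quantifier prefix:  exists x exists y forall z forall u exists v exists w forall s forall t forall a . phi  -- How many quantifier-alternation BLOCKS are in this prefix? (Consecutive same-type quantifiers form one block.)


Quantifier-type sequence: E E A A E E A A A  (A=forall, E=exists)
Group into maximal same-type runs:
  Ex2 | Ax2 | Ex2 | Ax3
Number of blocks = 4

4


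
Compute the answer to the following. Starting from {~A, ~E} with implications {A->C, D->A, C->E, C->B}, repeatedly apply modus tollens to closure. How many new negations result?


Initial negated facts: {~A, ~E}
Apply modus tollens to closure:
  ~A and D->A  =>  ~D
  ~E and C->E  =>  ~C
Final negated: {~A, ~C, ~D, ~E}
New negations: {~C, ~D}
Count = 2

2


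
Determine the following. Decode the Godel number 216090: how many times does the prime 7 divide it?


Factorize 216090 by dividing by 7 repeatedly.
Division steps: 7 divides 216090 exactly 4 time(s).
Exponent of 7 = 4

4


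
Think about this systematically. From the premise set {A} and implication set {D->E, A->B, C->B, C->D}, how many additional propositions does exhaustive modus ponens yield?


Initial facts: {A}
Apply modus ponens to closure:
  A and A->B  =>  B
Final known: {A, B}
New propositions: {B}
Count = 1

1


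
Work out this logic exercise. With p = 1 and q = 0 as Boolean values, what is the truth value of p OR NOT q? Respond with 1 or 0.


p = 1, q = 0
Operation: p OR NOT q
Evaluate: 1 OR NOT 0 = 1

1


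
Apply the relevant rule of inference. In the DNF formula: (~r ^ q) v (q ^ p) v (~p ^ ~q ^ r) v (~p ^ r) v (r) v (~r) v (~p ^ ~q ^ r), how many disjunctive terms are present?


A DNF formula is a disjunction of terms (conjunctions).
Terms are separated by v.
Counting the disjuncts: 7 terms.

7


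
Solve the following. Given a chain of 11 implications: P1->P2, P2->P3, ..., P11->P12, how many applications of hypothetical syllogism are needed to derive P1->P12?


With 11 implications in a chain connecting 12 propositions:
P1->P2, P2->P3, ..., P11->P12
Steps needed = (number of implications) - 1 = 11 - 1 = 10

10


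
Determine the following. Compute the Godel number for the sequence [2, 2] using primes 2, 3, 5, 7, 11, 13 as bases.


Encode each element as an exponent of the corresponding prime:
  2^2 = 4
  3^2 = 9
Product = 4 * 9 = 36

36


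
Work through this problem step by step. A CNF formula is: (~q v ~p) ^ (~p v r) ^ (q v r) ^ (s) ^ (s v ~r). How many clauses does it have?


A CNF formula is a conjunction of clauses.
Clauses are separated by ^.
Counting the conjuncts: 5 clauses.

5


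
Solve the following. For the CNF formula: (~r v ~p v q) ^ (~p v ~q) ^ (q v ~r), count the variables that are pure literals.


Check each variable for pure literal status:
p: pure negative
q: mixed (not pure)
r: pure negative
Pure literal count = 2

2


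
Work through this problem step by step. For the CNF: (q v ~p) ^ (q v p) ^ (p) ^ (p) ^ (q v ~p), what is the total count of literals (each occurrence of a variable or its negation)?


Counting literals in each clause:
Clause 1: 2 literal(s)
Clause 2: 2 literal(s)
Clause 3: 1 literal(s)
Clause 4: 1 literal(s)
Clause 5: 2 literal(s)
Total = 8

8


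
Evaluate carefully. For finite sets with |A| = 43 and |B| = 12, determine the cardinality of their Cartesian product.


The Cartesian product A x B contains all ordered pairs (a, b).
|A x B| = |A| * |B| = 43 * 12 = 516

516


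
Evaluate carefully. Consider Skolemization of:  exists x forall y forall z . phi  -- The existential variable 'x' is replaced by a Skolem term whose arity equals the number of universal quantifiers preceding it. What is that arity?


Quantifier prefix: exists x forall y forall z
'x' is existentially quantified at position 1.
No universal quantifiers precede it.
Skolem function arity = 0 (a Skolem constant)

0


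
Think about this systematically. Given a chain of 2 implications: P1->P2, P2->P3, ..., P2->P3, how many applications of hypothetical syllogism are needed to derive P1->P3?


With 2 implications in a chain connecting 3 propositions:
P1->P2, P2->P3, ..., P2->P3
Steps needed = (number of implications) - 1 = 2 - 1 = 1

1


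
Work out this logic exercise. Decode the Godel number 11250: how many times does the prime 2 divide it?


Factorize 11250 by dividing by 2 repeatedly.
Division steps: 2 divides 11250 exactly 1 time(s).
Exponent of 2 = 1

1


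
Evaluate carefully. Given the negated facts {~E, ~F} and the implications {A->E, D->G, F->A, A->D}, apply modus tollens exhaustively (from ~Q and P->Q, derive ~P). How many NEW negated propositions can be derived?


Initial negated facts: {~E, ~F}
Apply modus tollens to closure:
  ~E and A->E  =>  ~A
Final negated: {~A, ~E, ~F}
New negations: {~A}
Count = 1

1


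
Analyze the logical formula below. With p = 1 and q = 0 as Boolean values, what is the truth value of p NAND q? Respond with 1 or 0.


p = 1, q = 0
Operation: p NAND q
Evaluate: 1 NAND 0 = 1

1


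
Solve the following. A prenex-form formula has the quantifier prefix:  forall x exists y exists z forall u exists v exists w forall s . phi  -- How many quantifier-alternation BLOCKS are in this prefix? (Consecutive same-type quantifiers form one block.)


Quantifier-type sequence: A E E A E E A  (A=forall, E=exists)
Group into maximal same-type runs:
  Ax1 | Ex2 | Ax1 | Ex2 | Ax1
Number of blocks = 5

5


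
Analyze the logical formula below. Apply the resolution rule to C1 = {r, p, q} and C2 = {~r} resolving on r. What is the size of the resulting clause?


Remove r from C1 and ~r from C2.
C1 remainder: {p, q}
C2 remainder: {}
Union (resolvent): {p, q}
Resolvent has 2 literal(s).

2


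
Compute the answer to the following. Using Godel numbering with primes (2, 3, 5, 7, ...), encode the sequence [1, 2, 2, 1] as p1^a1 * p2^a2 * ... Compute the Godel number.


Encode each element as an exponent of the corresponding prime:
  2^1 = 2
  3^2 = 9
  5^2 = 25
  7^1 = 7
Product = 2 * 9 * 25 * 7 = 3150

3150


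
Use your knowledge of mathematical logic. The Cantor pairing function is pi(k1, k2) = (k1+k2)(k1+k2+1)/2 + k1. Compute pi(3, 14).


k1 + k2 = 17
(k1+k2)(k1+k2+1)/2 = 17 * 18 / 2 = 153
pi = 153 + 3 = 156

156


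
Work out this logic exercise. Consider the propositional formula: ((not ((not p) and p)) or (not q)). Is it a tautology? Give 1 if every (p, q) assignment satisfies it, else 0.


Check all 4 assignments:
p=0, q=0: 1
p=0, q=1: 1
p=1, q=0: 1
p=1, q=1: 1
Satisfying count = 4/4.
Tautology iff count = 4: yes.

1


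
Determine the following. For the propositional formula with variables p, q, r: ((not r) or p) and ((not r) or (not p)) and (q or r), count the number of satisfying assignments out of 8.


Evaluate all 8 assignments for p, q, r:
p=0, q=0, r=0: 0
p=0, q=0, r=1: 0
p=0, q=1, r=0: 1
p=0, q=1, r=1: 0
p=1, q=0, r=0: 0
p=1, q=0, r=1: 0
p=1, q=1, r=0: 1
p=1, q=1, r=1: 0
Satisfying count = 2

2


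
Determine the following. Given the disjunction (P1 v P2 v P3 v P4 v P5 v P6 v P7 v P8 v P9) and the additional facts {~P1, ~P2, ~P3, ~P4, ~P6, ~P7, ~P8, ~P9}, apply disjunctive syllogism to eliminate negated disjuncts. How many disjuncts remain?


Original disjuncts (9): P1, P2, P3, P4, P5, P6, P7, P8, P9
Negated (eliminate): ~P1, ~P2, ~P3, ~P4, ~P6, ~P7, ~P8, ~P9
Remaining disjuncts: P5
Count = 9 - 8 = 1

1


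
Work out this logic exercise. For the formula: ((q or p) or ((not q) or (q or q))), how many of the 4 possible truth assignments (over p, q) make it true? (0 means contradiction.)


Check all 4 assignments:
p=0, q=0: 1
p=0, q=1: 1
p=1, q=0: 1
p=1, q=1: 1
Count of True = 4

4


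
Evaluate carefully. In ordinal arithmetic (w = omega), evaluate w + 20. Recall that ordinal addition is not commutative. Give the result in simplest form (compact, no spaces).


Compute w + 20.
Ordinal + is associative but NOT commutative; for finite n>0, n + w = w but w + n stays w+n.
w + 20 is already in normal form (a successor ordinal beyond w).
Result = w+20

w+20


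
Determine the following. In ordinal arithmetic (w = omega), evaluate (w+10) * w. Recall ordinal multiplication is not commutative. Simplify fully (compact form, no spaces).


Compute (w+10) * w.
Ordinal * is associative and left-distributive over +, but NOT commutative; for finite n>1, n*w = w but w*n stays w*n.
(w+10) * w = sup{(w+10)*k : k<w} = sup{w*k+10} = w^2 (the +10 tail is absorbed in the limit).
Result = w^2

w^2


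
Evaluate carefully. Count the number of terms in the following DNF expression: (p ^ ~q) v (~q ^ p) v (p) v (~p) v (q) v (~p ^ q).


A DNF formula is a disjunction of terms (conjunctions).
Terms are separated by v.
Counting the disjuncts: 6 terms.

6


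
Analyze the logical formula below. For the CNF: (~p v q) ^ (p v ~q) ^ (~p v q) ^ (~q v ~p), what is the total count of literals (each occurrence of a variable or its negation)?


Counting literals in each clause:
Clause 1: 2 literal(s)
Clause 2: 2 literal(s)
Clause 3: 2 literal(s)
Clause 4: 2 literal(s)
Total = 8

8


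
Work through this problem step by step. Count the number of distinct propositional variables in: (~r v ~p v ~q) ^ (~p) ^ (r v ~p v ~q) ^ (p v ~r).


Identify each variable that appears in the formula.
Variables found: p, q, r
Count = 3

3


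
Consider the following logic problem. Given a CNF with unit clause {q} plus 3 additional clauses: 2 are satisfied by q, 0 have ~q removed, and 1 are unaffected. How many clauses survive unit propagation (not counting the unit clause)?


Satisfied (removed): 2
Shortened (remain): 0
Unchanged (remain): 1
Remaining = 0 + 1 = 1

1


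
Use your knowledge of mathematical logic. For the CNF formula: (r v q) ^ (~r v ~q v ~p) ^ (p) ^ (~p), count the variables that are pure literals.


Check each variable for pure literal status:
p: mixed (not pure)
q: mixed (not pure)
r: mixed (not pure)
Pure literal count = 0

0


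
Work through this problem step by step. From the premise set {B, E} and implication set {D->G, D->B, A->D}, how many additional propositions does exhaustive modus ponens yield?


Initial facts: {B, E}
Apply modus ponens to closure:
  (no implication fires)
Final known: {B, E}
New propositions: {(none)}
Count = 0

0


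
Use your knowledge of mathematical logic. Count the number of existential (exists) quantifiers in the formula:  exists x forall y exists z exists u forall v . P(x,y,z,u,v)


Quantifier prefix: exists x forall y exists z exists u forall v
Mark each quantifier type:
  E U E E U
Universal count = 2, Existential count = 3
Asked for existential (exists) quantifiers: 3

3


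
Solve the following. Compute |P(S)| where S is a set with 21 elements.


The power set of a set with n elements has 2^n elements.
|P(S)| = 2^21 = 2097152

2097152


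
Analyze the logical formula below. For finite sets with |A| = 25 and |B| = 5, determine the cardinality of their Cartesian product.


The Cartesian product A x B contains all ordered pairs (a, b).
|A x B| = |A| * |B| = 25 * 5 = 125

125


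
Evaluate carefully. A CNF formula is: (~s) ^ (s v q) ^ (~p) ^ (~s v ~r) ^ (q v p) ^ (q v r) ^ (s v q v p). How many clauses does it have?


A CNF formula is a conjunction of clauses.
Clauses are separated by ^.
Counting the conjuncts: 7 clauses.

7


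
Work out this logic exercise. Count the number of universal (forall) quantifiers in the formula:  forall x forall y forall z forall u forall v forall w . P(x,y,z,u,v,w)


Quantifier prefix: forall x forall y forall z forall u forall v forall w
Mark each quantifier type:
  U U U U U U
Universal count = 6, Existential count = 0
Asked for universal (forall) quantifiers: 6

6


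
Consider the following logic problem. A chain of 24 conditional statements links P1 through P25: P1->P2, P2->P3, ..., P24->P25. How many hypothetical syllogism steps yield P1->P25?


With 24 implications in a chain connecting 25 propositions:
P1->P2, P2->P3, ..., P24->P25
Steps needed = (number of implications) - 1 = 24 - 1 = 23

23


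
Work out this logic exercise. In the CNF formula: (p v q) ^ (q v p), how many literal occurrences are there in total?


Counting literals in each clause:
Clause 1: 2 literal(s)
Clause 2: 2 literal(s)
Total = 4

4


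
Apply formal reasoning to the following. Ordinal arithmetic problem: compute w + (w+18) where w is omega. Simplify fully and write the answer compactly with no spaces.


Compute w + (w+18).
Ordinal + is associative but NOT commutative; for finite n>0, n + w = w but w + n stays w+n.
w + (w+18) = (w+w) + 18 = w*2+18.
Result = w*2+18

w*2+18


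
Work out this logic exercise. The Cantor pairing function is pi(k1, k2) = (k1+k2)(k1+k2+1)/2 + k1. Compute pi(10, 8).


k1 + k2 = 18
(k1+k2)(k1+k2+1)/2 = 18 * 19 / 2 = 171
pi = 171 + 10 = 181

181


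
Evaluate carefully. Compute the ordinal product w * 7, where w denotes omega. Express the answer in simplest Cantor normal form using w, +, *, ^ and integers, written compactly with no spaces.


Compute w * 7.
Ordinal * is associative and left-distributive over +, but NOT commutative; for finite n>1, n*w = w but w*n stays w*n.
w * 7 means 7 copies of w concatenated: w*7.
Result = w*7

w*7


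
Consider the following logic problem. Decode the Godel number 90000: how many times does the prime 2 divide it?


Factorize 90000 by dividing by 2 repeatedly.
Division steps: 2 divides 90000 exactly 4 time(s).
Exponent of 2 = 4

4


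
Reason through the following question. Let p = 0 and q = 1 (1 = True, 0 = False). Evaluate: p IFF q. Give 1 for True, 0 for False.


p = 0, q = 1
Operation: p IFF q
Evaluate: 0 IFF 1 = 0

0


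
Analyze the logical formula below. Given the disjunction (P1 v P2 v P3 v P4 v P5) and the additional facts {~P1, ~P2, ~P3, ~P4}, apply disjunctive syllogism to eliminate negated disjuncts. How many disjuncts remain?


Original disjuncts (5): P1, P2, P3, P4, P5
Negated (eliminate): ~P1, ~P2, ~P3, ~P4
Remaining disjuncts: P5
Count = 5 - 4 = 1

1


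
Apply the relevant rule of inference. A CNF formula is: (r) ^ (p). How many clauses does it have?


A CNF formula is a conjunction of clauses.
Clauses are separated by ^.
Counting the conjuncts: 2 clauses.

2


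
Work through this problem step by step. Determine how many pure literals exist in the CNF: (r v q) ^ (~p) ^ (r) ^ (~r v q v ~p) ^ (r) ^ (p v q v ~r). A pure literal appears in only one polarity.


Check each variable for pure literal status:
p: mixed (not pure)
q: pure positive
r: mixed (not pure)
Pure literal count = 1

1


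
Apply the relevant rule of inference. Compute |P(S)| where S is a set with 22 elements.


The power set of a set with n elements has 2^n elements.
|P(S)| = 2^22 = 4194304

4194304


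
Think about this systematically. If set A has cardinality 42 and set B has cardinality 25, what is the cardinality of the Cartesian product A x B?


The Cartesian product A x B contains all ordered pairs (a, b).
|A x B| = |A| * |B| = 42 * 25 = 1050

1050


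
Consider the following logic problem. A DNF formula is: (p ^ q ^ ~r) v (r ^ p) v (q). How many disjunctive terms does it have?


A DNF formula is a disjunction of terms (conjunctions).
Terms are separated by v.
Counting the disjuncts: 3 terms.

3


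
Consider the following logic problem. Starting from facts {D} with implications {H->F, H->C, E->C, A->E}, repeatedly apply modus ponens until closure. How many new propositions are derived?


Initial facts: {D}
Apply modus ponens to closure:
  (no implication fires)
Final known: {D}
New propositions: {(none)}
Count = 0

0


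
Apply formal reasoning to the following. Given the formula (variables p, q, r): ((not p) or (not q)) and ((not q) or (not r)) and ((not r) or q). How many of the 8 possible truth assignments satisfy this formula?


Evaluate all 8 assignments for p, q, r:
p=0, q=0, r=0: 1
p=0, q=0, r=1: 0
p=0, q=1, r=0: 1
p=0, q=1, r=1: 0
p=1, q=0, r=0: 1
p=1, q=0, r=1: 0
p=1, q=1, r=0: 0
p=1, q=1, r=1: 0
Satisfying count = 3

3


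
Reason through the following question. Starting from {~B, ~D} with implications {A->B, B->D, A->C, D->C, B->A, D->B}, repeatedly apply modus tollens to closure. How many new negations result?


Initial negated facts: {~B, ~D}
Apply modus tollens to closure:
  ~B and A->B  =>  ~A
Final negated: {~A, ~B, ~D}
New negations: {~A}
Count = 1

1


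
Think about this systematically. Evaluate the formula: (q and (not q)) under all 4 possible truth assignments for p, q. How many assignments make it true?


Check all 4 assignments:
p=0, q=0: 0
p=0, q=1: 0
p=1, q=0: 0
p=1, q=1: 0
Count of True = 0

0


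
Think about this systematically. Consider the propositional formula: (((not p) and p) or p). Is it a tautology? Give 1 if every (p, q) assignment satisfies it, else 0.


Check all 4 assignments:
p=0, q=0: 0
p=0, q=1: 0
p=1, q=0: 1
p=1, q=1: 1
Satisfying count = 2/4.
Tautology iff count = 4: no.

0


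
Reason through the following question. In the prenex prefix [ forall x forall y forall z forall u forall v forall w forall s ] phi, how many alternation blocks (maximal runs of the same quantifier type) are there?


Quantifier-type sequence: A A A A A A A  (A=forall, E=exists)
Group into maximal same-type runs:
  Ax7
Number of blocks = 1

1


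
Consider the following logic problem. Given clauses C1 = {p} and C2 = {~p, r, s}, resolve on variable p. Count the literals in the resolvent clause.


Remove p from C1 and ~p from C2.
C1 remainder: {}
C2 remainder: {r, s}
Union (resolvent): {r, s}
Resolvent has 2 literal(s).

2


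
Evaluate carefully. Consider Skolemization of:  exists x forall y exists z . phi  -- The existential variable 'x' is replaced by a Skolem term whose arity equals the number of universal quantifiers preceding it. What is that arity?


Quantifier prefix: exists x forall y exists z
'x' is existentially quantified at position 1.
No universal quantifiers precede it.
Skolem function arity = 0 (a Skolem constant)

0


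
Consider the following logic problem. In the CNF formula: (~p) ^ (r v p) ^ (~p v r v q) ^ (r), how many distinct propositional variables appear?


Identify each variable that appears in the formula.
Variables found: p, q, r
Count = 3

3


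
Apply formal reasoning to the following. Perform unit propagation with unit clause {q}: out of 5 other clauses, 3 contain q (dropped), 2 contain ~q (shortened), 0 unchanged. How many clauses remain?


Satisfied (removed): 3
Shortened (remain): 2
Unchanged (remain): 0
Remaining = 2 + 0 = 2

2


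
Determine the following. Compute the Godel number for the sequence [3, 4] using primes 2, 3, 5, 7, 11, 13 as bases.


Encode each element as an exponent of the corresponding prime:
  2^3 = 8
  3^4 = 81
Product = 8 * 81 = 648

648


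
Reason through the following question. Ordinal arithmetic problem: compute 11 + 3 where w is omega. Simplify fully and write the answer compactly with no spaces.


Compute 11 + 3.
Ordinal + is associative but NOT commutative; for finite n>0, n + w = w but w + n stays w+n.
Both operands finite; ordinal + agrees with natural +: 11 + 3 = 14.
Result = 14

14


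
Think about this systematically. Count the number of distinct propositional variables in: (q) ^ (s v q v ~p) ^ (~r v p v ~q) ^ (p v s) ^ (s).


Identify each variable that appears in the formula.
Variables found: p, q, r, s
Count = 4

4


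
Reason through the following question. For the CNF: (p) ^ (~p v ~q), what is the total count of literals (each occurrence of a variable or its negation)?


Counting literals in each clause:
Clause 1: 1 literal(s)
Clause 2: 2 literal(s)
Total = 3

3


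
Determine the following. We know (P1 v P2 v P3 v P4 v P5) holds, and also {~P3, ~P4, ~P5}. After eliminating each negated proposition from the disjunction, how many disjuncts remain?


Original disjuncts (5): P1, P2, P3, P4, P5
Negated (eliminate): ~P3, ~P4, ~P5
Remaining disjuncts: P1, P2
Count = 5 - 3 = 2

2


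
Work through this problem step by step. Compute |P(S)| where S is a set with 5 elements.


The power set of a set with n elements has 2^n elements.
|P(S)| = 2^5 = 32

32


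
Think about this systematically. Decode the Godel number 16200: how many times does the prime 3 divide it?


Factorize 16200 by dividing by 3 repeatedly.
Division steps: 3 divides 16200 exactly 4 time(s).
Exponent of 3 = 4

4


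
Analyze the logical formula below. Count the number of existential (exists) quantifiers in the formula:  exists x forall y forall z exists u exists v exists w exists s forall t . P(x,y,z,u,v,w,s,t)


Quantifier prefix: exists x forall y forall z exists u exists v exists w exists s forall t
Mark each quantifier type:
  E U U E E E E U
Universal count = 3, Existential count = 5
Asked for existential (exists) quantifiers: 5

5


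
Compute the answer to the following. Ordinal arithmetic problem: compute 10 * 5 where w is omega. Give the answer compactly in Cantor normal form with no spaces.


Compute 10 * 5.
Ordinal * is associative and left-distributive over +, but NOT commutative; for finite n>1, n*w = w but w*n stays w*n.
Both finite; ordinal * agrees with natural *: 10 * 5 = 50.
Result = 50

50


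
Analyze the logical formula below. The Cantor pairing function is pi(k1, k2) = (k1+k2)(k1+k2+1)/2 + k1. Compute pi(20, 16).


k1 + k2 = 36
(k1+k2)(k1+k2+1)/2 = 36 * 37 / 2 = 666
pi = 666 + 20 = 686

686


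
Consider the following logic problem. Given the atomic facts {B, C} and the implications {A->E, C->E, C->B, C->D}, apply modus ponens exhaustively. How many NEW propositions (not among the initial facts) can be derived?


Initial facts: {B, C}
Apply modus ponens to closure:
  C and C->E  =>  E
  C and C->D  =>  D
Final known: {B, C, D, E}
New propositions: {D, E}
Count = 2

2


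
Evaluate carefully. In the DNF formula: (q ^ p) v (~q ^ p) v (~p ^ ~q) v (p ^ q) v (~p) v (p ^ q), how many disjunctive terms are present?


A DNF formula is a disjunction of terms (conjunctions).
Terms are separated by v.
Counting the disjuncts: 6 terms.

6


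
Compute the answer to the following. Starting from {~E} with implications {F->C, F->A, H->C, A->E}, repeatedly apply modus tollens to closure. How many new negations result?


Initial negated facts: {~E}
Apply modus tollens to closure:
  ~E and A->E  =>  ~A
  ~A and F->A  =>  ~F
Final negated: {~A, ~E, ~F}
New negations: {~A, ~F}
Count = 2

2


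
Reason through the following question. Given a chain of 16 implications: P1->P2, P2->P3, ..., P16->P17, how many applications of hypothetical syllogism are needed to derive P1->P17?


With 16 implications in a chain connecting 17 propositions:
P1->P2, P2->P3, ..., P16->P17
Steps needed = (number of implications) - 1 = 16 - 1 = 15

15


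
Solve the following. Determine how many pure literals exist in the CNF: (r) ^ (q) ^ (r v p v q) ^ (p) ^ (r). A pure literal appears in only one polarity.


Check each variable for pure literal status:
p: pure positive
q: pure positive
r: pure positive
Pure literal count = 3

3


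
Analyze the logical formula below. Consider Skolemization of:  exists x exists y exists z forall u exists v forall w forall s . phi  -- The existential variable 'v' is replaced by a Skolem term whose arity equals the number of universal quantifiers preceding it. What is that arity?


Quantifier prefix: exists x exists y exists z forall u exists v forall w forall s
'v' is existentially quantified at position 5.
Universal variables preceding it: u
Skolem function arity = 1

1


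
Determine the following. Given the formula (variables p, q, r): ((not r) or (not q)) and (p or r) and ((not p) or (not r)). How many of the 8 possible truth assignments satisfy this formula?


Evaluate all 8 assignments for p, q, r:
p=0, q=0, r=0: 0
p=0, q=0, r=1: 1
p=0, q=1, r=0: 0
p=0, q=1, r=1: 0
p=1, q=0, r=0: 1
p=1, q=0, r=1: 0
p=1, q=1, r=0: 1
p=1, q=1, r=1: 0
Satisfying count = 3

3


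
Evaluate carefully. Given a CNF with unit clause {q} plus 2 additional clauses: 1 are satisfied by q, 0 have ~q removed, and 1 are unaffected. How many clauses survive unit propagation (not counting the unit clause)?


Satisfied (removed): 1
Shortened (remain): 0
Unchanged (remain): 1
Remaining = 0 + 1 = 1

1


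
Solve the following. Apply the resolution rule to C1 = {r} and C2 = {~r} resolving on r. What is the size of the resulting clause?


Remove r from C1 and ~r from C2.
C1 remainder: {}
C2 remainder: {}
Union (resolvent): {} (empty clause)
Resolvent has 0 literal(s).

0


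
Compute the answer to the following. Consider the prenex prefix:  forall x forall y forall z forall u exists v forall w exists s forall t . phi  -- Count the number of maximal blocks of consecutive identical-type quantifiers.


Quantifier-type sequence: A A A A E A E A  (A=forall, E=exists)
Group into maximal same-type runs:
  Ax4 | Ex1 | Ax1 | Ex1 | Ax1
Number of blocks = 5

5


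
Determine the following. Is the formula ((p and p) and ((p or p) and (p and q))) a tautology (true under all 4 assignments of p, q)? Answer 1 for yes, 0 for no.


Check all 4 assignments:
p=0, q=0: 0
p=0, q=1: 0
p=1, q=0: 0
p=1, q=1: 1
Satisfying count = 1/4.
Tautology iff count = 4: no.

0


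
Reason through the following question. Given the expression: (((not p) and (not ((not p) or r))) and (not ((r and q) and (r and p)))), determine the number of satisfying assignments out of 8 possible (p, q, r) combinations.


Check all 8 assignments:
p=0, q=0, r=0: 0
p=0, q=0, r=1: 0
p=0, q=1, r=0: 0
p=0, q=1, r=1: 0
p=1, q=0, r=0: 0
p=1, q=0, r=1: 0
p=1, q=1, r=0: 0
p=1, q=1, r=1: 0
Count of True = 0

0


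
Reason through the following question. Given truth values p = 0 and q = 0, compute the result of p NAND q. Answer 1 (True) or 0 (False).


p = 0, q = 0
Operation: p NAND q
Evaluate: 0 NAND 0 = 1

1


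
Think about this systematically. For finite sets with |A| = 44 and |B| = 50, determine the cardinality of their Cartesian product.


The Cartesian product A x B contains all ordered pairs (a, b).
|A x B| = |A| * |B| = 44 * 50 = 2200

2200


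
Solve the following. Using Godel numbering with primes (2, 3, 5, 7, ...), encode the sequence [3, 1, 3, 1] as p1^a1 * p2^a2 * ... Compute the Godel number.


Encode each element as an exponent of the corresponding prime:
  2^3 = 8
  3^1 = 3
  5^3 = 125
  7^1 = 7
Product = 8 * 3 * 125 * 7 = 21000

21000


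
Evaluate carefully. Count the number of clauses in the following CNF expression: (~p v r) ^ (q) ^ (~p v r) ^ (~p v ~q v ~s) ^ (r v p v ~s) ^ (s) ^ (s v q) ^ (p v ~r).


A CNF formula is a conjunction of clauses.
Clauses are separated by ^.
Counting the conjuncts: 8 clauses.

8


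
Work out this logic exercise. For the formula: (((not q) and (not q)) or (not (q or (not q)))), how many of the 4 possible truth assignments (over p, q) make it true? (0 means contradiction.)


Check all 4 assignments:
p=0, q=0: 1
p=0, q=1: 0
p=1, q=0: 1
p=1, q=1: 0
Count of True = 2

2


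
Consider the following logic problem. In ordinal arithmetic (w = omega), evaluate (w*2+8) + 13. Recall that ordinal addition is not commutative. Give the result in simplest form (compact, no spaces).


Compute (w*2+8) + 13.
Ordinal + is associative but NOT commutative; for finite n>0, n + w = w but w + n stays w+n.
By associativity: (w*2+8) + 13 = w*2 + (8+13) = w*2+21.
Result = w*2+21

w*2+21


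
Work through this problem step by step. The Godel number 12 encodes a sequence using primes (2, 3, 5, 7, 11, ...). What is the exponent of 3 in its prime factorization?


Factorize 12 by dividing by 3 repeatedly.
Division steps: 3 divides 12 exactly 1 time(s).
Exponent of 3 = 1

1


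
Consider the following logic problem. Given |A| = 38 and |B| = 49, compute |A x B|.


The Cartesian product A x B contains all ordered pairs (a, b).
|A x B| = |A| * |B| = 38 * 49 = 1862

1862
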